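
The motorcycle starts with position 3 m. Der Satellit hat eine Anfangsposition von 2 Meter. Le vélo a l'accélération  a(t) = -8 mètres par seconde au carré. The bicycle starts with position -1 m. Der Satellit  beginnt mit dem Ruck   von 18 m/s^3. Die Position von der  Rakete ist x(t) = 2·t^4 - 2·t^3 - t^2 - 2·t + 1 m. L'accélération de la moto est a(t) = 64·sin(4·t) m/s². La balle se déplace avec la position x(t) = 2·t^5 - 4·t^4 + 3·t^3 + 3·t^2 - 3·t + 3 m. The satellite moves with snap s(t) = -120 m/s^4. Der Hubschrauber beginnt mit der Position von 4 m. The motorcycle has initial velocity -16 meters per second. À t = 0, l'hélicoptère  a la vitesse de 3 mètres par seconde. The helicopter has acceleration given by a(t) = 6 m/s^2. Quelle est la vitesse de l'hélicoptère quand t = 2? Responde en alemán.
Um dies zu lösen, müssen wir 1 Integral unserer Gleichung für die Beschleunigung a(t) = 6 finden. Das Integral von der Beschleunigung, mit v(0) = 3, ergibt die Geschwindigkeit: v(t) = 6·t + 3. Mit v(t) = 6·t + 3 und Einsetzen von t = 2, finden wir v = 15.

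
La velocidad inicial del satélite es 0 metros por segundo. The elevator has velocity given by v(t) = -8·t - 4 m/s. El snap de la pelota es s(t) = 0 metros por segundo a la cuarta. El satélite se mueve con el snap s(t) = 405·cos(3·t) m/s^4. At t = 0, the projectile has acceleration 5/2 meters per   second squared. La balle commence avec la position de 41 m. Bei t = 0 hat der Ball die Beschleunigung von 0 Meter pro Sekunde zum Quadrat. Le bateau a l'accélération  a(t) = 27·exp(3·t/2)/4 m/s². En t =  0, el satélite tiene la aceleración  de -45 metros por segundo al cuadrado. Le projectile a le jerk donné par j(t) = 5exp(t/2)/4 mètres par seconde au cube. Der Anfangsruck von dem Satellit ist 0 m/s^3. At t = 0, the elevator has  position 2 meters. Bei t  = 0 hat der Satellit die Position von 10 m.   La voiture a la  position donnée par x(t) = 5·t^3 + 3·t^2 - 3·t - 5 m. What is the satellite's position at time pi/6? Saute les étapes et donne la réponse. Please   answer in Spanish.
En t = pi/6, x = 5.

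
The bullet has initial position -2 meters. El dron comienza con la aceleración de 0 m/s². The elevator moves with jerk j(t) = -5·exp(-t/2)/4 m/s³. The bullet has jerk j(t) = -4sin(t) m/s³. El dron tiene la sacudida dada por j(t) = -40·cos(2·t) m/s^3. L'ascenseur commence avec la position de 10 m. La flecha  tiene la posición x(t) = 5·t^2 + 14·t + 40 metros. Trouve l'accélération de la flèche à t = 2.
Pour résoudre ceci, nous devons prendre 2 dérivées de notre équation de la position x(t) = 5·t^2 + 14·t + 40. En dérivant la position, nous obtenons la vitesse: v(t) = 10·t + 14. La dérivée de la vitesse donne l'accélération: a(t) = 10. En utilisant a(t) = 10 et en substituant t = 2, nous trouvons a = 10.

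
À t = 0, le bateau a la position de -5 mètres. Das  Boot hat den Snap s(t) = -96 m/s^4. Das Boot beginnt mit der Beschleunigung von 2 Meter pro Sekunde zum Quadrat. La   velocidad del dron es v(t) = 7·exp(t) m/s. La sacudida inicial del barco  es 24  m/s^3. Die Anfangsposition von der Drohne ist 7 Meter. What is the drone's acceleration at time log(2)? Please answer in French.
En partant de la vitesse v(t) = 7·exp(t), nous prenons 1 dérivée. En prenant d/dt de v(t), nous trouvons a(t) = 7·exp(t). De l'équation de l'accélération a(t) = 7·exp(t), nous substituons t = log(2) pour obtenir a = 14.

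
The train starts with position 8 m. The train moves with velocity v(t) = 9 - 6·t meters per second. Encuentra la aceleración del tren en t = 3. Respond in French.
Pour résoudre ceci, nous devons prendre 1 dérivée de notre équation de la vitesse v(t) = 9 - 6·t. En prenant d/dt de v(t), nous trouvons a(t) = -6. De l'équation de l'accélération a(t) = -6, nous substituons t = 3 pour obtenir a = -6.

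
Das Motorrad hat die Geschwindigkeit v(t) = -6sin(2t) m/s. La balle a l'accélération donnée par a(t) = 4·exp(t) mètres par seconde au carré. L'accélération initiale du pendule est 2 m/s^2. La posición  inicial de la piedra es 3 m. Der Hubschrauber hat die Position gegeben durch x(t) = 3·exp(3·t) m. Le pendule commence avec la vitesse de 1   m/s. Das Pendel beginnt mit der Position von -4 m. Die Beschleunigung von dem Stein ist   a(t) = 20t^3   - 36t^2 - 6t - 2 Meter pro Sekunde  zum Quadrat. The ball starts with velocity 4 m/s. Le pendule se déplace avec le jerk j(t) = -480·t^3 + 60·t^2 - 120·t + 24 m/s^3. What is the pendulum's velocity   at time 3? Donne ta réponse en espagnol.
Debemos encontrar la antiderivada de nuestra ecuación de la sacudida j(t) = -480·t^3 + 60·t^2 - 120·t + 24 2 veces. Tomando ∫j(t)dt y aplicando a(0) = 2, encontramos a(t) = -120·t^4 + 20·t^3 - 60·t^2 + 24·t + 2. Integrando la aceleración y usando la condición inicial v(0) = 1, obtenemos v(t) = -24·t^5 + 5·t^4 - 20·t^3 + 12·t^2 + 2·t + 1. Tenemos la velocidad v(t) = -24·t^5 + 5·t^4 - 20·t^3 + 12·t^2 + 2·t + 1. Sustituyendo t = 3: v(3) = -5852.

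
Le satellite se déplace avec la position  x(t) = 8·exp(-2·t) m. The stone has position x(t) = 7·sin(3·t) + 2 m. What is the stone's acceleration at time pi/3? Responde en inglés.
We must differentiate our position equation x(t) = 7·sin(3·t) + 2 2 times. The derivative of position gives velocity: v(t) = 21·cos(3·t). The derivative of velocity gives acceleration: a(t) = -63·sin(3·t). From the given acceleration equation a(t) = -63·sin(3·t), we substitute t = pi/3 to get a = 0.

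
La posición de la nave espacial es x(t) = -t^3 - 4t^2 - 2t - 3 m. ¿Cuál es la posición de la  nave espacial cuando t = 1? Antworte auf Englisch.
From the given position equation x(t) = -t^3 - 4·t^2 - 2·t - 3, we substitute t = 1 to get x = -10.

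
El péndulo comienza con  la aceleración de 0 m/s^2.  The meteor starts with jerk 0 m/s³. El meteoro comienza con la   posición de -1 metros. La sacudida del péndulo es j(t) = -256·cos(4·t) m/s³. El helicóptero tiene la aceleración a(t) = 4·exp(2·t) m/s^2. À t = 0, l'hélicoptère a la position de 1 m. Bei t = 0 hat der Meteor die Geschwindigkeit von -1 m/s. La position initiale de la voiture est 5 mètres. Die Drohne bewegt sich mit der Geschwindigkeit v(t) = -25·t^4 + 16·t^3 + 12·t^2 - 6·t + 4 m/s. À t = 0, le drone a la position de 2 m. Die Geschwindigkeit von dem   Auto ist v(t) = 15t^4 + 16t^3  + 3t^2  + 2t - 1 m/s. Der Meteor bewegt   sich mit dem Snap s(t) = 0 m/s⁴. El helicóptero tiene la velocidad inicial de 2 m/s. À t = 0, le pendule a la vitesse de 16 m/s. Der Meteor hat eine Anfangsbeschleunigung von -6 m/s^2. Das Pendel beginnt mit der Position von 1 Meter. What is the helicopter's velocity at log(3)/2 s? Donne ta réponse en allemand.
Ausgehend von der Beschleunigung a(t) = 4·exp(2·t), nehmen wir 1 Integral. Mit ∫a(t)dt und Anwendung von v(0) = 2, finden wir v(t) = 2·exp(2·t). Mit v(t) = 2·exp(2·t) und Einsetzen von t = log(3)/2, finden wir v = 6.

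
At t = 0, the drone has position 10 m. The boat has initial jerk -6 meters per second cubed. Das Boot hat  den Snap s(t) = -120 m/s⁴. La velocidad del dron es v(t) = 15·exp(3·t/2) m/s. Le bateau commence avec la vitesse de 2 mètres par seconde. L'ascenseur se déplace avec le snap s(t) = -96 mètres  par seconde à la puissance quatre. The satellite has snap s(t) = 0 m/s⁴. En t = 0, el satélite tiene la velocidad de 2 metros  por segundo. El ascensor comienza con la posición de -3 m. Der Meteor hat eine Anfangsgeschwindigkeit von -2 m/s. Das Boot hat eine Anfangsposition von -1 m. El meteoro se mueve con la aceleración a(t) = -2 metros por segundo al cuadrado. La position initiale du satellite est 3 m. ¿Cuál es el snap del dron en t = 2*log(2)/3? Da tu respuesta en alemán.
Wir müssen unsere Gleichung für die Geschwindigkeit v(t) = 15·exp(3·t/2) 3-mal ableiten. Durch Ableiten von der Geschwindigkeit erhalten wir die Beschleunigung: a(t) = 45·exp(3·t/2)/2. Mit d/dt von a(t) finden wir j(t) = 135·exp(3·t/2)/4. Die Ableitung von dem Ruck ergibt den Snap: s(t) = 405·exp(3·t/2)/8. Aus der Gleichung für den Snap s(t) = 405·exp(3·t/2)/8, setzen wir t = 2*log(2)/3 ein und erhalten s = 405/4.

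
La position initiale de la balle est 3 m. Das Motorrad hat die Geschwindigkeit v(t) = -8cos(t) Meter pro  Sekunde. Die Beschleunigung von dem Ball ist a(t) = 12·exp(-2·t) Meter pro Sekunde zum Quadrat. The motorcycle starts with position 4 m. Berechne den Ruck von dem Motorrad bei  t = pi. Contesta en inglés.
To solve this, we need to take 2 derivatives of our velocity equation v(t) = -8·cos(t). Taking d/dt of v(t), we find a(t) = 8·sin(t). Taking d/dt of a(t), we find j(t) = 8·cos(t). We have jerk j(t) = 8·cos(t). Substituting t = pi: j(pi) = -8.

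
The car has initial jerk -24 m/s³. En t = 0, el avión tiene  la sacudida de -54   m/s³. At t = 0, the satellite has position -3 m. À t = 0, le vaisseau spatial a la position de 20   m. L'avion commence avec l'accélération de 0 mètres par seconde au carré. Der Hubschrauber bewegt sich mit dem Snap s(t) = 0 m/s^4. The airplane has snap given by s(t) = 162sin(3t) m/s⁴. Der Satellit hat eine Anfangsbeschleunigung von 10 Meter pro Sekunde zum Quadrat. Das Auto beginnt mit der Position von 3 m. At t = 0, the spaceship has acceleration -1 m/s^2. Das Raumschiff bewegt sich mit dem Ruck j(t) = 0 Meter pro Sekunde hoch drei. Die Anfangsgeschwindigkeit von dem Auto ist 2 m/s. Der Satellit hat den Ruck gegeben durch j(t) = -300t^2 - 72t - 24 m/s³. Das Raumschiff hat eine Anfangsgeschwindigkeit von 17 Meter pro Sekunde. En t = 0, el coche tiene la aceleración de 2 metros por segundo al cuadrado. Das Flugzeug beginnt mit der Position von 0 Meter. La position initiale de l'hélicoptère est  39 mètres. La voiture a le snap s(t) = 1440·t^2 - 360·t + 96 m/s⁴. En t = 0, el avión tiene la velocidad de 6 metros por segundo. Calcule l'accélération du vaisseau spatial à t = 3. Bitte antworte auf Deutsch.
Wir müssen die Stammfunktion unserer Gleichung für den Ruck j(t) = 0 1-mal finden. Durch Integration von dem Ruck und Verwendung der Anfangsbedingung a(0) = -1, erhalten wir a(t) = -1. Aus der Gleichung für die Beschleunigung a(t) = -1, setzen wir t = 3 ein und erhalten a = -1.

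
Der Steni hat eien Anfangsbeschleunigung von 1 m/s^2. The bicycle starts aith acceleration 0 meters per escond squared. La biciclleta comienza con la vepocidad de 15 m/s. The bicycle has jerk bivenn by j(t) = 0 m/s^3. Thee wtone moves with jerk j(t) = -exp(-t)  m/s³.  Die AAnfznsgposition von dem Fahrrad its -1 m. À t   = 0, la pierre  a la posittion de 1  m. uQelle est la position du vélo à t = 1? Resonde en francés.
En partant du jerk j(t) = 0, nous prenons 3 intégrales. L'intégrale du jerk est l'accélération. En utilisant a(0) = 0, nous obtenons a(t) = 0. La primitive de l'accélération, avec v(0) = 15, donne la vitesse: v(t) = 15. En intégrant la vitesse et en utilisant la condition initiale x(0) = -1, nous obtenons x(t) = 15·t - 1. En utilisant x(t) = 15·t - 1 et en substituant t = 1, nous trouvons x = 14.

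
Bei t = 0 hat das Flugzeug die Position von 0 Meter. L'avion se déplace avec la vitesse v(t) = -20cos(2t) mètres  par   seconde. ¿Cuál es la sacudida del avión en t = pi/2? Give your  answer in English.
We must differentiate our velocity equation v(t) = -20·cos(2·t) 2 times. The derivative of velocity gives acceleration: a(t) = 40·sin(2·t). Differentiating acceleration, we get jerk: j(t) = 80·cos(2·t). Using j(t) = 80·cos(2·t) and substituting t = pi/2, we find j = -80.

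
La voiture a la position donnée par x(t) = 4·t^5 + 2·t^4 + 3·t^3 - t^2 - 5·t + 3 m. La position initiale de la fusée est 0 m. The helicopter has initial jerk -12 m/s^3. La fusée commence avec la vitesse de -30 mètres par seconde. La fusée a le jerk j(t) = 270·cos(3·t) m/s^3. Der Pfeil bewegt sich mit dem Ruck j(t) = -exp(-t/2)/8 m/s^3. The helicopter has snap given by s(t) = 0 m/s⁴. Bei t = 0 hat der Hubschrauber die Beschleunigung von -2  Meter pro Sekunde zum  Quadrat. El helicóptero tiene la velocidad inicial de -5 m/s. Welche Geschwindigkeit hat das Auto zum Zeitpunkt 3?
Wir müssen unsere Gleichung für die Position x(t) = 4·t^5 + 2·t^4 + 3·t^3 - t^2 - 5·t + 3 1-mal ableiten. Durch Ableiten von der Position erhalten wir die Geschwindigkeit: v(t) = 20·t^4 + 8·t^3 + 9·t^2 - 2·t - 5. Wir haben die Geschwindigkeit v(t) = 20·t^4 + 8·t^3 + 9·t^2 - 2·t - 5. Durch Einsetzen von t = 3: v(3) = 1906.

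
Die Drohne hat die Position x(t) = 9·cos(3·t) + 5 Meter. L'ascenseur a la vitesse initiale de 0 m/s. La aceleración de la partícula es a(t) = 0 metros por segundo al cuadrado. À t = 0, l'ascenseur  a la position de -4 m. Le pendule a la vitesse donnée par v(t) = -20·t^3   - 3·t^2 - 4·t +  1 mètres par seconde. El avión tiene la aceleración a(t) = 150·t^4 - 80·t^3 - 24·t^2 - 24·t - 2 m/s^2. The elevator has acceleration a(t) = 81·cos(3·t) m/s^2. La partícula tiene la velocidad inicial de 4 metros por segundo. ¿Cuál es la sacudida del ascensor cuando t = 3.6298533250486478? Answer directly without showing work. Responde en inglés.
At t = 3.6298533250486478, j = 241.635735785236.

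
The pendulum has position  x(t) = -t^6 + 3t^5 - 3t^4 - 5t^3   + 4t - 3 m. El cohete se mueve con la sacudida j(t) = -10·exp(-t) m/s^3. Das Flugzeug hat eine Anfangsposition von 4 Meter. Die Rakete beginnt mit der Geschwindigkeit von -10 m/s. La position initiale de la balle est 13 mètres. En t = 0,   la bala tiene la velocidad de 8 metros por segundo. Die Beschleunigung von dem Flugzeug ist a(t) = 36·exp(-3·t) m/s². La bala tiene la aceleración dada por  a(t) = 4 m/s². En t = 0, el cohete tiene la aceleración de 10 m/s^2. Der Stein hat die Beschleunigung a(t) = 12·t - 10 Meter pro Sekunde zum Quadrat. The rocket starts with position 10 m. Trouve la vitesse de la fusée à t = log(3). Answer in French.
En partant du jerk j(t) = -10·exp(-t), nous prenons 2 intégrales. En intégrant le jerk et en utilisant la condition initiale a(0) = 10, nous obtenons a(t) = 10·exp(-t). En prenant ∫a(t)dt et en appliquant v(0) = -10, nous trouvons v(t) = -10·exp(-t). Nous avons la vitesse v(t) = -10·exp(-t). En substituant t = log(3): v(log(3)) = -10/3.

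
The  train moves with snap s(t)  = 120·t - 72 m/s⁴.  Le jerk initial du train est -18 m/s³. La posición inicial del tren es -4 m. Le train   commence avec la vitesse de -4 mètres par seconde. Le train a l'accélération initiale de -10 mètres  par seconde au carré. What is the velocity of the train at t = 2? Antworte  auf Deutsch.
Ausgehend von dem Snap s(t) = 120·t - 72, nehmen wir 3 Integrale. Durch Integration von dem Snap und Verwendung der Anfangsbedingung j(0) = -18, erhalten wir j(t) = 60·t^2 - 72·t - 18. Die Stammfunktion von dem Ruck ist die Beschleunigung. Mit a(0) = -10 erhalten wir a(t) = 20·t^3 - 36·t^2 - 18·t - 10. Mit ∫a(t)dt und Anwendung von v(0) = -4, finden wir v(t) = 5·t^4 - 12·t^3 - 9·t^2 - 10·t - 4. Aus der Gleichung für die Geschwindigkeit v(t) = 5·t^4 - 12·t^3 - 9·t^2 - 10·t - 4, setzen wir t = 2 ein und erhalten v = -76.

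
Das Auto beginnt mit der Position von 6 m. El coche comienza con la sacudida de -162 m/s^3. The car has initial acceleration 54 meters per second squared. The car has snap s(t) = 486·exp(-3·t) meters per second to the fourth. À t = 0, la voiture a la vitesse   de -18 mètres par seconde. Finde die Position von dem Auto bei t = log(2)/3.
Wir müssen das Integral unserer Gleichung für den Snap s(t) = 486·exp(-3·t) 4-mal finden. Durch Integration von dem Snap und Verwendung der Anfangsbedingung j(0) = -162, erhalten wir j(t) = -162·exp(-3·t). Das Integral von dem Ruck ist die Beschleunigung. Mit a(0) = 54 erhalten wir a(t) = 54·exp(-3·t). Mit ∫a(t)dt und Anwendung von v(0) = -18, finden wir v(t) = -18·exp(-3·t). Die Stammfunktion von der Geschwindigkeit, mit x(0) = 6, ergibt die Position: x(t) = 6·exp(-3·t). Wir haben die Position x(t) = 6·exp(-3·t). Durch Einsetzen von t = log(2)/3: x(log(2)/3) = 3.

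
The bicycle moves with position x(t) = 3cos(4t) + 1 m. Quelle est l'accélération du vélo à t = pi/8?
Nous devons dériver notre équation de la position x(t) = 3·cos(4·t) + 1 2 fois. En dérivant la position, nous obtenons la vitesse: v(t) = -12·sin(4·t). La dérivée de la vitesse donne l'accélération: a(t) = -48·cos(4·t). De l'équation de l'accélération a(t) = -48·cos(4·t), nous substituons t = pi/8 pour obtenir a = 0.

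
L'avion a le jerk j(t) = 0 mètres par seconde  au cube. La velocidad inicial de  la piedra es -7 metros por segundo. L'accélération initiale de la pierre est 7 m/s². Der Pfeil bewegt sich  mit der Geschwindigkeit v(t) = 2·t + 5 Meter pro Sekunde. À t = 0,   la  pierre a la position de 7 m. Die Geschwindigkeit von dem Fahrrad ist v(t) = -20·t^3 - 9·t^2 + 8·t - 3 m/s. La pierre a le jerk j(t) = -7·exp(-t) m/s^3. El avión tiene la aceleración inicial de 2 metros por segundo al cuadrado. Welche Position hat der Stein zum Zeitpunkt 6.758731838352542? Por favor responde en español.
Debemos encontrar la integral de nuestra ecuación de la sacudida j(t) = -7·exp(-t) 3 veces. Integrando la sacudida y usando la condición inicial a(0) = 7, obtenemos a(t) = 7·exp(-t). La integral de la aceleración es la velocidad. Usando v(0) = -7, obtenemos v(t) = -7·exp(-t). Tomando ∫v(t)dt y aplicando x(0) = 7, encontramos x(t) = 7·exp(-t). De la ecuación de la posición x(t) = 7·exp(-t), sustituimos t = 6.758731838352542 para obtener x = 0.00812490137503508.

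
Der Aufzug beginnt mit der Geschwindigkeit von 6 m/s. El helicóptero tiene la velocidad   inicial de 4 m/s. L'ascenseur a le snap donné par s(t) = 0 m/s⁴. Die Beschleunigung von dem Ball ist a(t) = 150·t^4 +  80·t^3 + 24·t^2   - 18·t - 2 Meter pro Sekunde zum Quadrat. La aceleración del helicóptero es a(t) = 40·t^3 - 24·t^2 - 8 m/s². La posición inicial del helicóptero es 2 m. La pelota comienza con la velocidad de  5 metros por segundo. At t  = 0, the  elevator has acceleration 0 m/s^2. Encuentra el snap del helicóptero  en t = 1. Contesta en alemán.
Um dies zu lösen, müssen wir 2 Ableitungen unserer Gleichung für die Beschleunigung a(t) = 40·t^3 - 24·t^2 - 8 nehmen. Mit d/dt von a(t) finden wir j(t) = 120·t^2 - 48·t. Die Ableitung von dem Ruck ergibt den Snap: s(t) = 240·t - 48. Wir haben den Snap s(t) = 240·t - 48. Durch Einsetzen von t = 1: s(1) = 192.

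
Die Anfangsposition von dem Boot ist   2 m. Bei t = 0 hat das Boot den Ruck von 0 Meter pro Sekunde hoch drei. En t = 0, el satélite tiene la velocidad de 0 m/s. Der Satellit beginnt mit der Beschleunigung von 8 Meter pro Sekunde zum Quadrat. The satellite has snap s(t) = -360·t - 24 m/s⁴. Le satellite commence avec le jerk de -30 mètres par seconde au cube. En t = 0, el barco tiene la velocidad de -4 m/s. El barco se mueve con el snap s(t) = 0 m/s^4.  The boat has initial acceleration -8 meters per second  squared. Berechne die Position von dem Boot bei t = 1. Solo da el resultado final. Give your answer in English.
At t = 1, x = -6.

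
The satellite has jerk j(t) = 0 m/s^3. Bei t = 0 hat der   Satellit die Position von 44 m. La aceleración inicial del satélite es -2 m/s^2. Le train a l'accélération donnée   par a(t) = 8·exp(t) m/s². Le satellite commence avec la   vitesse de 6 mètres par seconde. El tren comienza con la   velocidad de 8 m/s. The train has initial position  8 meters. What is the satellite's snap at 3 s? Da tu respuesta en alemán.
Wir müssen unsere Gleichung für den Ruck j(t) = 0 1-mal ableiten. Mit d/dt von j(t) finden wir s(t) = 0. Mit s(t) = 0 und Einsetzen von t = 3, finden wir s = 0.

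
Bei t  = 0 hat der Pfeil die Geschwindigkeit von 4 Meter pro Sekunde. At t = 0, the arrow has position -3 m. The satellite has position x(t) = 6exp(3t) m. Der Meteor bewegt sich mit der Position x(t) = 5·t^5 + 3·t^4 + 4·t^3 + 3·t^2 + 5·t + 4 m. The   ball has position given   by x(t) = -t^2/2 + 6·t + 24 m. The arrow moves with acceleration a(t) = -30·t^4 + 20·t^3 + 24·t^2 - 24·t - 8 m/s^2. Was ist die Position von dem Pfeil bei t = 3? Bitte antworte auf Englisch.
We need to integrate our acceleration equation a(t) = -30·t^4 + 20·t^3 + 24·t^2 - 24·t - 8 2 times. Finding the integral of a(t) and using v(0) = 4: v(t) = -6·t^5 + 5·t^4 + 8·t^3 - 12·t^2 - 8·t + 4. Integrating velocity and using the initial condition x(0) = -3, we get x(t) = -t^6 + t^5 + 2·t^4 - 4·t^3 - 4·t^2 + 4·t - 3. From the given position equation x(t) = -t^6 + t^5 + 2·t^4 - 4·t^3 - 4·t^2 + 4·t - 3, we substitute t = 3 to get x = -459.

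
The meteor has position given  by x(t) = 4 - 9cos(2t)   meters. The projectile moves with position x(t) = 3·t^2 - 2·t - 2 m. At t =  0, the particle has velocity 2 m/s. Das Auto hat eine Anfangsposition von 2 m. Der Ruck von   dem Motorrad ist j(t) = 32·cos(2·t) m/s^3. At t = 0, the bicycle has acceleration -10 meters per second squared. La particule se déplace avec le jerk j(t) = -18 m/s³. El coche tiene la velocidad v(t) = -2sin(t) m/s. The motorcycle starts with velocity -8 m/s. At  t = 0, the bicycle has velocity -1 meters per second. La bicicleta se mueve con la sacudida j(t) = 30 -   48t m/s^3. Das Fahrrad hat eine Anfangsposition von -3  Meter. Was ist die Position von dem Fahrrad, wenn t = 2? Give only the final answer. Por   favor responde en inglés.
The answer is -17.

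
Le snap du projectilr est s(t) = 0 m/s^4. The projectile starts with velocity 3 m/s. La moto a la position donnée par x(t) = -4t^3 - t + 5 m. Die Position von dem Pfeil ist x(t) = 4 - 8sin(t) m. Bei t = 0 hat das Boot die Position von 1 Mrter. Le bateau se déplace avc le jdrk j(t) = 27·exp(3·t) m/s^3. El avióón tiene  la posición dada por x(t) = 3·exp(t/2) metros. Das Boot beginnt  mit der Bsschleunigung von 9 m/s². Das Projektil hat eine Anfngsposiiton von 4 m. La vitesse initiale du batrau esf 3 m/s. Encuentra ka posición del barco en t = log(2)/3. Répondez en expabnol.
Necesitamos integrar nuestra ecuación de la sacudida j(t) = 27·exp(3·t) 3 veces. Integrando la sacudida y usando la condición inicial a(0) = 9, obtenemos a(t) = 9·exp(3·t). La integral de la aceleración, con v(0) = 3, da la velocidad: v(t) = 3·exp(3·t). La integral de la velocidad es la posición. Usando x(0) = 1, obtenemos x(t) = exp(3·t). De la ecuación de la posición x(t) = exp(3·t), sustituimos t = log(2)/3 para obtener x = 2.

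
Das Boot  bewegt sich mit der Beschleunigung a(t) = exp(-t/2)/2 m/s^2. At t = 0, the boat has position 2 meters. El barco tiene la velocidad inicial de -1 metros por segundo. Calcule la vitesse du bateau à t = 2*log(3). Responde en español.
Para resolver esto, necesitamos tomar 1 integral de nuestra ecuación de la aceleración a(t) = exp(-t/2)/2. La integral de la aceleración, con v(0) = -1, da la velocidad: v(t) = -exp(-t/2). Usando v(t) = -exp(-t/2) y sustituyendo t = 2*log(3), encontramos v = -1/3.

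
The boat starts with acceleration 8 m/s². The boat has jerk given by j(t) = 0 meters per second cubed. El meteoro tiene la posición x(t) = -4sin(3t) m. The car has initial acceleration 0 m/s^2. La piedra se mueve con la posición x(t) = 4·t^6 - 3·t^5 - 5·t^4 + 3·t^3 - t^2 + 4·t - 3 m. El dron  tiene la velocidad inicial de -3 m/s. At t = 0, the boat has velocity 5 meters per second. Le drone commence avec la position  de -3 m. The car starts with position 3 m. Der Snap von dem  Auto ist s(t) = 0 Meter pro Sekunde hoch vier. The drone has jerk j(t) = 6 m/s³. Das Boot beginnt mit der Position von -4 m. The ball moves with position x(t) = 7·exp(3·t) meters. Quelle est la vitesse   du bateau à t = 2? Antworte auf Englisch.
We need to integrate our jerk equation j(t) = 0 2 times. The antiderivative of jerk, with a(0) = 8, gives acceleration: a(t) = 8. Finding the integral of a(t) and using v(0) = 5: v(t) = 8·t + 5. We have velocity v(t) = 8·t + 5. Substituting t = 2: v(2) = 21.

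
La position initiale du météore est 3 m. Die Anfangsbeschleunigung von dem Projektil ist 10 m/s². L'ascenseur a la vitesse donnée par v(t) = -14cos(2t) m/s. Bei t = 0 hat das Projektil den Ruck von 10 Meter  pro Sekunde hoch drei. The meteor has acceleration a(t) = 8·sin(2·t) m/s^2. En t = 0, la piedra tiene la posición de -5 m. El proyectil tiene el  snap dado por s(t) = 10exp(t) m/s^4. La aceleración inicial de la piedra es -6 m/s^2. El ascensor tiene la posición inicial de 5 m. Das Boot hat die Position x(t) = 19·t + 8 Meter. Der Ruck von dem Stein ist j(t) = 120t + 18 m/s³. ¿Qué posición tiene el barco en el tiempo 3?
Usando x(t) = 19·t + 8 y sustituyendo t = 3, encontramos x = 65.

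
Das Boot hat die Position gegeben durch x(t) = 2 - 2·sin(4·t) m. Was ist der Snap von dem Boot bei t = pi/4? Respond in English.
To solve this, we need to take 4 derivatives of our position equation x(t) = 2 - 2·sin(4·t). The derivative of position gives velocity: v(t) = -8·cos(4·t). Taking d/dt of v(t), we find a(t) = 32·sin(4·t). Taking d/dt of a(t), we find j(t) = 128·cos(4·t). Taking d/dt of j(t), we find s(t) = -512·sin(4·t). We have snap s(t) = -512·sin(4·t). Substituting t = pi/4: s(pi/4) = 0.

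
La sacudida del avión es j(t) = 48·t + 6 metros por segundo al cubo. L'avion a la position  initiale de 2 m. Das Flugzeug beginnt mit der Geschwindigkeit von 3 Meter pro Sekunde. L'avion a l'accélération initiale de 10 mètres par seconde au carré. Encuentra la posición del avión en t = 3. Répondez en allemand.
Wir müssen unsere Gleichung für den Ruck j(t) = 48·t + 6 3-mal integrieren. Das Integral von dem Ruck ist die Beschleunigung. Mit a(0) = 10 erhalten wir a(t) = 24·t^2 + 6·t + 10. Mit ∫a(t)dt und Anwendung von v(0) = 3, finden wir v(t) = 8·t^3 + 3·t^2 + 10·t + 3. Die Stammfunktion von der Geschwindigkeit ist die Position. Mit x(0) = 2 erhalten wir x(t) = 2·t^4 + t^3 + 5·t^2 + 3·t + 2. Aus der Gleichung für die Position x(t) = 2·t^4 + t^3 + 5·t^2 + 3·t + 2, setzen wir t = 3 ein und erhalten x = 245.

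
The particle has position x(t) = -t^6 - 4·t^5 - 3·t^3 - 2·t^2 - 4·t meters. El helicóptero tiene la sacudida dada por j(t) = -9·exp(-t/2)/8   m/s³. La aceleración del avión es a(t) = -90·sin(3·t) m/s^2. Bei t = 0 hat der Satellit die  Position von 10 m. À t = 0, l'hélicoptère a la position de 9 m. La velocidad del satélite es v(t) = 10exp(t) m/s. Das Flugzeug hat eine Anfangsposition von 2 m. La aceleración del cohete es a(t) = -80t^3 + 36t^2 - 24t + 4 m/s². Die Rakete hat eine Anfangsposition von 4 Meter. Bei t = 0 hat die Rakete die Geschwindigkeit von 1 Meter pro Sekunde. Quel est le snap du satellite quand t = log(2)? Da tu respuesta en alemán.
Um dies zu lösen, müssen wir 3 Ableitungen unserer Gleichung für die Geschwindigkeit v(t) = 10·exp(t) nehmen. Durch Ableiten von der Geschwindigkeit erhalten wir die Beschleunigung: a(t) = 10·exp(t). Mit d/dt von a(t) finden wir j(t) = 10·exp(t). Die Ableitung von dem Ruck ergibt den Snap: s(t) = 10·exp(t). Wir haben den Snap s(t) = 10·exp(t). Durch Einsetzen von t = log(2): s(log(2)) = 20.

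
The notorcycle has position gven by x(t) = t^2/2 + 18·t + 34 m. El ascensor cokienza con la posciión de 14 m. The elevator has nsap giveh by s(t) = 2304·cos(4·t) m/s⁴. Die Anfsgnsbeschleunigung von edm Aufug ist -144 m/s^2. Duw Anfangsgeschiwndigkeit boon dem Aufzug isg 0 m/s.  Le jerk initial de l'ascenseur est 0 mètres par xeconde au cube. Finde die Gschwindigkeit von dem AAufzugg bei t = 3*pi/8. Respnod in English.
We need to integrate our snap equation s(t) = 2304·cos(4·t) 3 times. Integrating snap and using the initial condition j(0) = 0, we get j(t) = 576·sin(4·t). The integral of jerk, with a(0) = -144, gives acceleration: a(t) = -144·cos(4·t). Taking ∫a(t)dt and applying v(0) = 0, we find v(t) = -36·sin(4·t). Using v(t) = -36·sin(4·t) and substituting t = 3*pi/8, we find v = 36.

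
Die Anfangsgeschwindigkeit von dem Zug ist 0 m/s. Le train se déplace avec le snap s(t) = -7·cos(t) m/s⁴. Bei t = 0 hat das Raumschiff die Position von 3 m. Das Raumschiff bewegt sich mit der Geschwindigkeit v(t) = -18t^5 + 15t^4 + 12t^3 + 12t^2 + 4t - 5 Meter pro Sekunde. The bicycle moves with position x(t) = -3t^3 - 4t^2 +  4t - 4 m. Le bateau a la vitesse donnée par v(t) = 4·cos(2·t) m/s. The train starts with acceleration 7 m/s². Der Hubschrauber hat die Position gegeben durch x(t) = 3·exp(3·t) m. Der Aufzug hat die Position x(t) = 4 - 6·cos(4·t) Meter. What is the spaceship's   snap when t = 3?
Starting from velocity v(t) = -18·t^5 + 15·t^4 + 12·t^3 + 12·t^2 + 4·t - 5, we take 3 derivatives. The derivative of velocity gives acceleration: a(t) = -90·t^4 + 60·t^3 + 36·t^2 + 24·t + 4. The derivative of acceleration gives jerk: j(t) = -360·t^3 + 180·t^2 + 72·t + 24. Differentiating jerk, we get snap: s(t) = -1080·t^2 + 360·t + 72. We have snap s(t) = -1080·t^2 + 360·t + 72. Substituting t = 3: s(3) = -8568.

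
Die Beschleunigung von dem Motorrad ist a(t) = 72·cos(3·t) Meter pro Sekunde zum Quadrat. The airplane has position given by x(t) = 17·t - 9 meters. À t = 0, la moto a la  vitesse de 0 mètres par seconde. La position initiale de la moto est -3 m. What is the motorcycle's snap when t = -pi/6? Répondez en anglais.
We must differentiate our acceleration equation a(t) = 72·cos(3·t) 2 times. Differentiating acceleration, we get jerk: j(t) = -216·sin(3·t). Taking d/dt of j(t), we find s(t) = -648·cos(3·t). We have snap s(t) = -648·cos(3·t). Substituting t = -pi/6: s(-pi/6) = 0.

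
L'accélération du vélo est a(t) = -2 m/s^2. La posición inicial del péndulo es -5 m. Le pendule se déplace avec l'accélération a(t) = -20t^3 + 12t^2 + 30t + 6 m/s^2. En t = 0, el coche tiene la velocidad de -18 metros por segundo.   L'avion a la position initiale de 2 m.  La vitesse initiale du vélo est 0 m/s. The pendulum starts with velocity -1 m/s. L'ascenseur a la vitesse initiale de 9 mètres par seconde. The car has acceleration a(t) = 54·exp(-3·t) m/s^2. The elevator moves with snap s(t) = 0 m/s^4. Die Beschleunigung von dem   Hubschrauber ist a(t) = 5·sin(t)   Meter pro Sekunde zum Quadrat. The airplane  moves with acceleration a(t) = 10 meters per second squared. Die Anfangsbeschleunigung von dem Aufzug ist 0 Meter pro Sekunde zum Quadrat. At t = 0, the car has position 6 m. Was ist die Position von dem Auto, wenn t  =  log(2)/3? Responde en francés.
Nous devons trouver la primitive de notre équation de l'accélération a(t) = 54·exp(-3·t) 2 fois. En prenant ∫a(t)dt et en appliquant v(0) = -18, nous trouvons v(t) = -18·exp(-3·t). En intégrant la vitesse et en utilisant la condition initiale x(0) = 6, nous obtenons x(t) = 6·exp(-3·t). De l'équation de la position x(t) = 6·exp(-3·t), nous substituons t = log(2)/3 pour obtenir x = 3.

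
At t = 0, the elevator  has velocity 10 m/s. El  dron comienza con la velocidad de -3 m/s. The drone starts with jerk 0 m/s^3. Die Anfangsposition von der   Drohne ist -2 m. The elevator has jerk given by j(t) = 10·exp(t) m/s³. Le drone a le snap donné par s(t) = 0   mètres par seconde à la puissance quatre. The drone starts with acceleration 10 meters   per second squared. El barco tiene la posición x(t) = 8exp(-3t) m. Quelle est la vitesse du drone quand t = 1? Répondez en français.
Pour résoudre ceci, nous devons prendre 3 intégrales de notre équation du snap s(t) = 0. La primitive du snap est le jerk. En utilisant j(0) = 0, nous obtenons j(t) = 0. En intégrant le jerk et en utilisant la condition initiale a(0) = 10, nous obtenons a(t) = 10. La primitive de l'accélération est la vitesse. En utilisant v(0) = -3, nous obtenons v(t) = 10·t - 3. Nous avons la vitesse v(t) = 10·t - 3. En substituant t = 1: v(1) = 7.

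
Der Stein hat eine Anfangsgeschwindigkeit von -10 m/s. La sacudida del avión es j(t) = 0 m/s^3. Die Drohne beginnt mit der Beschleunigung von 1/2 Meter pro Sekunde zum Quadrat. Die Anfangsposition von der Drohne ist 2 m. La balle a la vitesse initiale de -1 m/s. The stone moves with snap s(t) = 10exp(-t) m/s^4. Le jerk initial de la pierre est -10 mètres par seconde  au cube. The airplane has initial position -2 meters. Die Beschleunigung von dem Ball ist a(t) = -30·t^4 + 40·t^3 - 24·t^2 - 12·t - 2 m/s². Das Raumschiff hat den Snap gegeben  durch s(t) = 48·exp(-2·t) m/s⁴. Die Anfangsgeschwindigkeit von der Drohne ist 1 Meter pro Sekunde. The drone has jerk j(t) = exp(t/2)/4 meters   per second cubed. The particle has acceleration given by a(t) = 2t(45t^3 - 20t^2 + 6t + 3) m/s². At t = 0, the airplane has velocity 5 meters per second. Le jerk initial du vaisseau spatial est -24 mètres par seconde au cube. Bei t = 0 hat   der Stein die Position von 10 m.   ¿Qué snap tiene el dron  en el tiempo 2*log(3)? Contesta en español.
Partiendo de la sacudida j(t) = exp(t/2)/4, tomamos 1 derivada. La derivada de la sacudida da el snap: s(t) = exp(t/2)/8. Tenemos el snap s(t) = exp(t/2)/8. Sustituyendo t = 2*log(3): s(2*log(3)) = 3/8.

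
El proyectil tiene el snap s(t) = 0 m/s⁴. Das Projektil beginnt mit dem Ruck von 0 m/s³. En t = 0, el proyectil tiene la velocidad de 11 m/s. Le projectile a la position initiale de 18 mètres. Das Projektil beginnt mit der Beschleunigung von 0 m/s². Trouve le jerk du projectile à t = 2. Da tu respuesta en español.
Para resolver esto, necesitamos tomar 1 antiderivada de nuestra ecuación del snap s(t) = 0. Integrando el snap y usando la condición inicial j(0) = 0, obtenemos j(t) = 0. Tenemos la sacudida j(t) = 0. Sustituyendo t = 2: j(2) = 0.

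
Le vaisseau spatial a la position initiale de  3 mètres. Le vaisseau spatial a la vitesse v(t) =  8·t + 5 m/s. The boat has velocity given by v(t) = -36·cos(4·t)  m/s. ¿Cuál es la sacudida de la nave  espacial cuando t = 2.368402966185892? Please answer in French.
En partant de la vitesse v(t) = 8·t + 5, nous prenons 2 dérivées. En dérivant la vitesse, nous obtenons l'accélération: a(t) = 8. La dérivée de l'accélération donne le jerk: j(t) = 0. De l'équation du jerk j(t) = 0, nous substituons t = 2.368402966185892 pour obtenir j = 0.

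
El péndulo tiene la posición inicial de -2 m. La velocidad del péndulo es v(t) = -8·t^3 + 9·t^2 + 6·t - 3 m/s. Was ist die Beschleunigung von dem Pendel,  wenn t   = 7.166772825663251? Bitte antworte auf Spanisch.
Para resolver esto, necesitamos tomar 1 derivada de nuestra ecuación de la velocidad v(t) = -8·t^3 + 9·t^2 + 6·t - 3. La derivada de la velocidad da la aceleración: a(t) = -24·t^2 + 18·t + 6. De la ecuación de la aceleración a(t) = -24·t^2 + 18·t + 6, sustituimos t = 7.166772825663251 para obtener a = -1097.70127477003.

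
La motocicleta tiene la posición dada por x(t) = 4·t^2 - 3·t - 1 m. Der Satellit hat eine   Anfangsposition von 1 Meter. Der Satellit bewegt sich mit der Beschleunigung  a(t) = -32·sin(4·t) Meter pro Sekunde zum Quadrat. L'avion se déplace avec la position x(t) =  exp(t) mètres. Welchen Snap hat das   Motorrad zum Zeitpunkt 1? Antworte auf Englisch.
To solve this, we need to take 4 derivatives of our position equation x(t) = 4·t^2 - 3·t - 1. The derivative of position gives velocity: v(t) = 8·t - 3. Differentiating velocity, we get acceleration: a(t) = 8. The derivative of acceleration gives jerk: j(t) = 0. Differentiating jerk, we get snap: s(t) = 0. From the given snap equation s(t) = 0, we substitute t = 1 to get s = 0.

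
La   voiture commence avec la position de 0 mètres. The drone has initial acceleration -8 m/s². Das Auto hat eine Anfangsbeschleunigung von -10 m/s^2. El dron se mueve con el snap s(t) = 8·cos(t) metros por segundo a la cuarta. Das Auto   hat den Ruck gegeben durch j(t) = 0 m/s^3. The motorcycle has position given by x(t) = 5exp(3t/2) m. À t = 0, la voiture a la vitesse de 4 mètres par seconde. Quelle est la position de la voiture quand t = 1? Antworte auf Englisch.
Starting from jerk j(t) = 0, we take 3 antiderivatives. Taking ∫j(t)dt and applying a(0) = -10, we find a(t) = -10. Integrating acceleration and using the initial condition v(0) = 4, we get v(t) = 4 - 10·t. The integral of velocity, with x(0) = 0, gives position: x(t) = -5·t^2 + 4·t. We have position x(t) = -5·t^2 + 4·t. Substituting t = 1: x(1) = -1.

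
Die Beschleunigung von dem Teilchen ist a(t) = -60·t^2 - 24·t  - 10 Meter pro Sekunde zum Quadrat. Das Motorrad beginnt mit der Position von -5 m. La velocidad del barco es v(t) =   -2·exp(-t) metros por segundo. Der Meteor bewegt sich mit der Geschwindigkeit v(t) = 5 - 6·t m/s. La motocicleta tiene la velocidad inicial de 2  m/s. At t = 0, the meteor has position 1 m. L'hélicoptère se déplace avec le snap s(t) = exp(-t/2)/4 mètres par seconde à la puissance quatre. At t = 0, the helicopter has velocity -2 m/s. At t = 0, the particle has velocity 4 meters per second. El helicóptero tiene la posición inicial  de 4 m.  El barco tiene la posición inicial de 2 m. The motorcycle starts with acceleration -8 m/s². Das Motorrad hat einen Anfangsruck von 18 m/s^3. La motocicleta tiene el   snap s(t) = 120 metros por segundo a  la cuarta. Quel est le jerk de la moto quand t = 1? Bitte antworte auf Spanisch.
Partiendo del snap s(t) = 120, tomamos 1 integral. La integral del snap, con j(0) = 18, da la sacudida: j(t) = 120·t + 18. Usando j(t) = 120·t + 18 y sustituyendo t = 1, encontramos j = 138.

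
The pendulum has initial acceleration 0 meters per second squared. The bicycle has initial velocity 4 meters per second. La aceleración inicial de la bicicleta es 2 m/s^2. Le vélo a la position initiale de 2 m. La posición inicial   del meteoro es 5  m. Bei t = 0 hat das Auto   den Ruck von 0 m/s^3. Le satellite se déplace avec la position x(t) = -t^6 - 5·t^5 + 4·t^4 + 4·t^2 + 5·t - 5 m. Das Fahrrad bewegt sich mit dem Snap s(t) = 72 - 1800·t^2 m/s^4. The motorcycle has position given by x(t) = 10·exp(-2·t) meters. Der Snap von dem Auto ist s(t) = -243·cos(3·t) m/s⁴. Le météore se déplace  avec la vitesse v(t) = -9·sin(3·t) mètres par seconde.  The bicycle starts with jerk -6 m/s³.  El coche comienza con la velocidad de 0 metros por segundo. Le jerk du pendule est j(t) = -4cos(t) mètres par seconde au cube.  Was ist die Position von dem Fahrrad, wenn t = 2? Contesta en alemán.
Ausgehend von dem Snap s(t) = 72 - 1800·t^2, nehmen wir 4 Integrale. Mit ∫s(t)dt und Anwendung von j(0) = -6, finden wir j(t) = -600·t^3 + 72·t - 6. Mit ∫j(t)dt und Anwendung von a(0) = 2, finden wir a(t) = -150·t^4 + 36·t^2 - 6·t + 2. Mit ∫a(t)dt und Anwendung von v(0) = 4, finden wir v(t) = -30·t^5 + 12·t^3 - 3·t^2 + 2·t + 4. Die Stammfunktion von der Geschwindigkeit ist die Position. Mit x(0) = 2 erhalten wir x(t) = -5·t^6 + 3·t^4 - t^3 + t^2 + 4·t + 2. Wir haben die Position x(t) = -5·t^6 + 3·t^4 - t^3 + t^2 + 4·t + 2. Durch Einsetzen von t = 2: x(2) = -266.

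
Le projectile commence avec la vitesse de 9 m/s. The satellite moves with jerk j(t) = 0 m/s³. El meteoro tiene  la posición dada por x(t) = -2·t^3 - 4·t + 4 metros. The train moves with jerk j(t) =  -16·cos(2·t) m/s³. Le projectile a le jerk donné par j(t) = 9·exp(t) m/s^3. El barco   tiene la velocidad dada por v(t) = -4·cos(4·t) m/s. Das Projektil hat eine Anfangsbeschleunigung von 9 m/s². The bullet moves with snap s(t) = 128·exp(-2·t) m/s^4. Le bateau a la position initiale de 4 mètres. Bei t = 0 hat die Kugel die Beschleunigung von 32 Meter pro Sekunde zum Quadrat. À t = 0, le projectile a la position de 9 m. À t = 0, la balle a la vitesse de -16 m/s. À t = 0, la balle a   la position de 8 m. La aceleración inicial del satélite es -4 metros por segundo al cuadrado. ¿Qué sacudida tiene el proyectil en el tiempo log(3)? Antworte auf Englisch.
From the given jerk equation j(t) = 9·exp(t), we substitute t = log(3) to get j = 27.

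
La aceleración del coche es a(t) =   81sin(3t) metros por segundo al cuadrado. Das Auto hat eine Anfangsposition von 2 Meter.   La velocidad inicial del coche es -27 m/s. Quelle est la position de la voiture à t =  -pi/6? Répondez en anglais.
To solve this, we need to take 2 antiderivatives of our acceleration equation a(t) = 81·sin(3·t). Integrating acceleration and using the initial condition v(0) = -27, we get v(t) = -27·cos(3·t). Finding the antiderivative of v(t) and using x(0) = 2: x(t) = 2 - 9·sin(3·t). We have position x(t) = 2 - 9·sin(3·t). Substituting t = -pi/6: x(-pi/6) = 11.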